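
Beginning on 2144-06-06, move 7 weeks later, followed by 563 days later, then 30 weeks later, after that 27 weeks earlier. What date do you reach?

Adding 7 weeks (= 49 days) from June 6, 2144:
June has 30 days, so 30 − 6 = 24 days remain after June 6, 2144; 49 − 24 = 25 left.
25 days into July 2144 → July 25, 2144.
Advancing 563 days from July 25, 2144:
July has 31 days, so 31 − 25 = 6 days remain after July 25, 2144; 563 − 6 = 557 left.
August 2144 has 31 days: 557 − 31 = 526 left.
September 2144 has 30 days: 526 − 30 = 496 left.
October 2144 has 31 days: 496 − 31 = 465 left.
November 2144 has 30 days: 465 − 30 = 435 left.
December 2144 has 31 days: 435 − 31 = 404 left.
January 2145 has 31 days: 404 − 31 = 373 left.
February 2145 has 28 days (2145 is not a leap year): 373 − 28 = 345 left.
March 2145 has 31 days: 345 − 31 = 314 left.
April 2145 has 30 days: 314 − 30 = 284 left.
May 2145 has 31 days: 284 − 31 = 253 left.
June 2145 has 30 days: 253 − 30 = 223 left.
July 2145 has 31 days: 223 − 31 = 192 left.
August 2145 has 31 days: 192 − 31 = 161 left.
September 2145 has 30 days: 161 − 30 = 131 left.
October 2145 has 31 days: 131 − 31 = 100 left.
November 2145 has 30 days: 100 − 30 = 70 left.
December 2145 has 31 days: 70 − 31 = 39 left.
January 2146 has 31 days: 39 − 31 = 8 left.
8 days into February 2146 → February 8, 2146.
Advancing 30 weeks (= 210 days) from February 8, 2146:
February has 28 days, so 28 − 8 = 20 days remain after February 8, 2146; 210 − 20 = 190 left.
March 2146 has 31 days: 190 − 31 = 159 left.
April 2146 has 30 days: 159 − 30 = 129 left.
May 2146 has 31 days: 129 − 31 = 98 left.
June 2146 has 30 days: 98 − 30 = 68 left.
July 2146 has 31 days: 68 − 31 = 37 left.
August 2146 has 31 days: 37 − 31 = 6 left.
6 days into September 2146 → September 6, 2146.
Counting back 27 weeks (= 189 days) from September 6, 2146:
Going back 6 days from September 6, 2146 reaches the end of the previous month; 189 − 6 = 183 left.
August 2146 has 31 days: 183 − 31 = 152 left.
July 2146 has 31 days: 152 − 31 = 121 left.
June 2146 has 30 days: 121 − 30 = 91 left.
May 2146 has 31 days: 91 − 31 = 60 left.
April 2146 has 30 days: 60 − 30 = 30 left.
March 2146 has 31 days; 31 − 30 = 1 → March 1, 2146.

March 1, 2146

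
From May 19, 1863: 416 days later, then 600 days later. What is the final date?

February 28, 1866

Counting forward 416 days from May 19, 1863:
May has 31 days, so 31 − 19 = 12 days remain after May 19, 1863; 416 − 12 = 404 left.
June 1863 has 30 days: 404 − 30 = 374 left.
July 1863 has 31 days: 374 − 31 = 343 left.
August 1863 has 31 days: 343 − 31 = 312 left.
September 1863 has 30 days: 312 − 30 = 282 left.
October 1863 has 31 days: 282 − 31 = 251 left.
November 1863 has 30 days: 251 − 30 = 221 left.
December 1863 has 31 days: 221 − 31 = 190 left.
January 1864 has 31 days: 190 − 31 = 159 left.
February 1864 has 29 days (1864 is a leap year): 159 − 29 = 130 left.
March 1864 has 31 days: 130 − 31 = 99 left.
April 1864 has 30 days: 99 − 30 = 69 left.
May 1864 has 31 days: 69 − 31 = 38 left.
June 1864 has 30 days: 38 − 30 = 8 left.
8 days into July 1864 → July 8, 1864.
Adding 600 days from July 8, 1864:
July has 31 days, so 31 − 8 = 23 days remain after July 8, 1864; 600 − 23 = 577 left.
August 1864 has 31 days: 577 − 31 = 546 left.
September 1864 has 30 days: 546 − 30 = 516 left.
October 1864 has 31 days: 516 − 31 = 485 left.
November 1864 has 30 days: 485 − 30 = 455 left.
December 1864 has 31 days: 455 − 31 = 424 left.
January 1865 has 31 days: 424 − 31 = 393 left.
February 1865 has 28 days (1865 is not a leap year): 393 − 28 = 365 left.
March 1865 has 31 days: 365 − 31 = 334 left.
April 1865 has 30 days: 334 − 30 = 304 left.
May 1865 has 31 days: 304 − 31 = 273 left.
June 1865 has 30 days: 273 − 30 = 243 left.
July 1865 has 31 days: 243 − 31 = 212 left.
August 1865 has 31 days: 212 − 31 = 181 left.
September 1865 has 30 days: 181 − 30 = 151 left.
October 1865 has 31 days: 151 − 31 = 120 left.
November 1865 has 30 days: 120 − 30 = 90 left.
December 1865 has 31 days: 90 − 31 = 59 left.
January 1866 has 31 days: 59 − 31 = 28 left.
28 days into February 1866 → February 28, 1866.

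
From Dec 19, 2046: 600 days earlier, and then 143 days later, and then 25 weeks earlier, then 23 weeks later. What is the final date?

Subtracting 600 days from December 19, 2046:
Going back 19 days from December 19, 2046 reaches the end of the previous month; 600 − 19 = 581 left.
November 2046 has 30 days: 581 − 30 = 551 left.
October 2046 has 31 days: 551 − 31 = 520 left.
September 2046 has 30 days: 520 − 30 = 490 left.
August 2046 has 31 days: 490 − 31 = 459 left.
July 2046 has 31 days: 459 − 31 = 428 left.
June 2046 has 30 days: 428 − 30 = 398 left.
May 2046 has 31 days: 398 − 31 = 367 left.
April 2046 has 30 days: 367 − 30 = 337 left.
March 2046 has 31 days: 337 − 31 = 306 left.
February 2046 has 28 days (2046 is not a leap year): 306 − 28 = 278 left.
January 2046 has 31 days: 278 − 31 = 247 left.
December 2045 has 31 days: 247 − 31 = 216 left.
November 2045 has 30 days: 216 − 30 = 186 left.
October 2045 has 31 days: 186 − 31 = 155 left.
September 2045 has 30 days: 155 − 30 = 125 left.
August 2045 has 31 days: 125 − 31 = 94 left.
July 2045 has 31 days: 94 − 31 = 63 left.
June 2045 has 30 days: 63 − 30 = 33 left.
May 2045 has 31 days: 33 − 31 = 2 left.
April 2045 has 30 days; 30 − 2 = 28 → April 28, 2045.
Advancing 143 days from April 28, 2045:
April has 30 days, so 30 − 28 = 2 days remain after April 28, 2045; 143 − 2 = 141 left.
May 2045 has 31 days: 141 − 31 = 110 left.
June 2045 has 30 days: 110 − 30 = 80 left.
July 2045 has 31 days: 80 − 31 = 49 left.
August 2045 has 31 days: 49 − 31 = 18 left.
18 days into September 2045 → September 18, 2045.
Going back 25 weeks (= 175 days) from September 18, 2045:
Going back 18 days from September 18, 2045 reaches the end of the previous month; 175 − 18 = 157 left.
August 2045 has 31 days: 157 − 31 = 126 left.
July 2045 has 31 days: 126 − 31 = 95 left.
June 2045 has 30 days: 95 − 30 = 65 left.
May 2045 has 31 days: 65 − 31 = 34 left.
April 2045 has 30 days: 34 − 30 = 4 left.
March 2045 has 31 days; 31 − 4 = 27 → March 27, 2045.
Advancing 23 weeks (= 161 days) from March 27, 2045:
March has 31 days, so 31 − 27 = 4 days remain after March 27, 2045; 161 − 4 = 157 left.
April 2045 has 30 days: 157 − 30 = 127 left.
May 2045 has 31 days: 127 − 31 = 96 left.
June 2045 has 30 days: 96 − 30 = 66 left.
July 2045 has 31 days: 66 − 31 = 35 left.
August 2045 has 31 days: 35 − 31 = 4 left.
4 days into September 2045 → September 4, 2045.

September 4, 2045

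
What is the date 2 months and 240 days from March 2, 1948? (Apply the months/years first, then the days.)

Counting forward 2 months and 240 days from March 2, 1948: first the month/year part, then the days.
month 3 + 2 = 5 → May 1948.
Day 2 is valid in May, giving May 2, 1948.
Now add 240 days from May 2, 1948.
May has 31 days, so 31 − 2 = 29 days remain after May 2, 1948; 240 − 29 = 211 left.
June 1948 has 30 days: 211 − 30 = 181 left.
July 1948 has 31 days: 181 − 31 = 150 left.
August 1948 has 31 days: 150 − 31 = 119 left.
September 1948 has 30 days: 119 − 30 = 89 left.
October 1948 has 31 days: 89 − 31 = 58 left.
November 1948 has 30 days: 58 − 30 = 28 left.
28 days into December 1948 → December 28, 1948.

December 28, 1948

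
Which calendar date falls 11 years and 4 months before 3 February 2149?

October 3, 2137

Counting back 11 years and 4 months from February 3, 2149.
-11 years → 2138; month 2 − 4 = -2, which is month 10 of year 2137 → October 2137.
Day 3 is valid in October, giving October 3, 2137.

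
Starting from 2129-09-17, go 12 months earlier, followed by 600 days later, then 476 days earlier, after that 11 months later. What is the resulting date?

December 19, 2129

Counting back 12 months from September 17, 2129:
month 9 − 12 = -3, which is month 9 of year 2128 → September 2128.
Day 17 is valid in September, giving September 17, 2128.
Counting forward 600 days from September 17, 2128:
September has 30 days, so 30 − 17 = 13 days remain after September 17, 2128; 600 − 13 = 587 left.
October 2128 has 31 days: 587 − 31 = 556 left.
November 2128 has 30 days: 556 − 30 = 526 left.
December 2128 has 31 days: 526 − 31 = 495 left.
January 2129 has 31 days: 495 − 31 = 464 left.
February 2129 has 28 days (2129 is not a leap year): 464 − 28 = 436 left.
March 2129 has 31 days: 436 − 31 = 405 left.
April 2129 has 30 days: 405 − 30 = 375 left.
May 2129 has 31 days: 375 − 31 = 344 left.
June 2129 has 30 days: 344 − 30 = 314 left.
July 2129 has 31 days: 314 − 31 = 283 left.
August 2129 has 31 days: 283 − 31 = 252 left.
September 2129 has 30 days: 252 − 30 = 222 left.
October 2129 has 31 days: 222 − 31 = 191 left.
November 2129 has 30 days: 191 − 30 = 161 left.
December 2129 has 31 days: 161 − 31 = 130 left.
January 2130 has 31 days: 130 − 31 = 99 left.
February 2130 has 28 days (2130 is not a leap year): 99 − 28 = 71 left.
March 2130 has 31 days: 71 − 31 = 40 left.
April 2130 has 30 days: 40 − 30 = 10 left.
10 days into May 2130 → May 10, 2130.
Going back 476 days from May 10, 2130:
Going back 10 days from May 10, 2130 reaches the end of the previous month; 476 − 10 = 466 left.
April 2130 has 30 days: 466 − 30 = 436 left.
March 2130 has 31 days: 436 − 31 = 405 left.
February 2130 has 28 days (2130 is not a leap year): 405 − 28 = 377 left.
January 2130 has 31 days: 377 − 31 = 346 left.
December 2129 has 31 days: 346 − 31 = 315 left.
November 2129 has 30 days: 315 − 30 = 285 left.
October 2129 has 31 days: 285 − 31 = 254 left.
September 2129 has 30 days: 254 − 30 = 224 left.
August 2129 has 31 days: 224 − 31 = 193 left.
July 2129 has 31 days: 193 − 31 = 162 left.
June 2129 has 30 days: 162 − 30 = 132 left.
May 2129 has 31 days: 132 − 31 = 101 left.
April 2129 has 30 days: 101 − 30 = 71 left.
March 2129 has 31 days: 71 − 31 = 40 left.
February 2129 has 28 days (2129 is not a leap year): 40 − 28 = 12 left.
January 2129 has 31 days; 31 − 12 = 19 → January 19, 2129.
Counting forward 11 months from January 19, 2129:
month 1 + 11 = 12 → December 2129.
Day 19 is valid in December, giving December 19, 2129.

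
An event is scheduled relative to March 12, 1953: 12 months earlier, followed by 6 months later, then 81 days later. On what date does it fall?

Counting back 12 months from March 12, 1953:
month 3 − 12 = -9, which is month 3 of year 1952 → March 1952.
Day 12 is valid in March, giving March 12, 1952.
Advancing 6 months from March 12, 1952:
month 3 + 6 = 9 → September 1952.
Day 12 is valid in September, giving September 12, 1952.
Advancing 81 days from September 12, 1952:
September has 30 days, so 30 − 12 = 18 days remain after September 12, 1952; 81 − 18 = 63 left.
October 1952 has 31 days: 63 − 31 = 32 left.
November 1952 has 30 days: 32 − 30 = 2 left.
2 days into December 1952 → December 2, 1952.

December 2, 1952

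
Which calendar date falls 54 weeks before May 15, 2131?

May 2, 2130

Counting back 54 weeks = 378 days from May 15, 2131.
Going back 15 days from May 15, 2131 reaches the end of the previous month; 378 − 15 = 363 left.
April 2131 has 30 days: 363 − 30 = 333 left.
March 2131 has 31 days: 333 − 31 = 302 left.
February 2131 has 28 days (2131 is not a leap year): 302 − 28 = 274 left.
January 2131 has 31 days: 274 − 31 = 243 left.
December 2130 has 31 days: 243 − 31 = 212 left.
November 2130 has 30 days: 212 − 30 = 182 left.
October 2130 has 31 days: 182 − 31 = 151 left.
September 2130 has 30 days: 151 − 30 = 121 left.
August 2130 has 31 days: 121 − 31 = 90 left.
July 2130 has 31 days: 90 − 31 = 59 left.
June 2130 has 30 days: 59 − 30 = 29 left.
May 2130 has 31 days; 31 − 29 = 2 → May 2, 2130.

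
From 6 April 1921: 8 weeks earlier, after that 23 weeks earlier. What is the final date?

September 1, 1920

Going back 8 weeks (= 56 days) from April 6, 1921:
Going back 6 days from April 6, 1921 reaches the end of the previous month; 56 − 6 = 50 left.
March 1921 has 31 days: 50 − 31 = 19 left.
February 1921 has 28 days; 28 − 19 = 9 → February 9, 1921.
Counting back 23 weeks (= 161 days) from February 9, 1921:
Going back 9 days from February 9, 1921 reaches the end of the previous month; 161 − 9 = 152 left.
January 1921 has 31 days: 152 − 31 = 121 left.
December 1920 has 31 days: 121 − 31 = 90 left.
November 1920 has 30 days: 90 − 30 = 60 left.
October 1920 has 31 days: 60 − 31 = 29 left.
September 1920 has 30 days; 30 − 29 = 1 → September 1, 1920.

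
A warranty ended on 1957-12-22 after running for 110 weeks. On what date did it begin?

November 13, 1955

Counting back 110 weeks = 770 days from December 22, 1957.
Going back 22 days from December 22, 1957 reaches the end of the previous month; 770 − 22 = 748 left.
November 1957 has 30 days: 748 − 30 = 718 left.
October 1957 has 31 days: 718 − 31 = 687 left.
September 1957 has 30 days: 687 − 30 = 657 left.
August 1957 has 31 days: 657 − 31 = 626 left.
July 1957 has 31 days: 626 − 31 = 595 left.
June 1957 has 30 days: 595 − 30 = 565 left.
May 1957 has 31 days: 565 − 31 = 534 left.
April 1957 has 30 days: 534 − 30 = 504 left.
March 1957 has 31 days: 504 − 31 = 473 left.
February 1957 has 28 days (1957 is not a leap year): 473 − 28 = 445 left.
January 1957 has 31 days: 445 − 31 = 414 left.
December 1956 has 31 days: 414 − 31 = 383 left.
November 1956 has 30 days: 383 − 30 = 353 left.
October 1956 has 31 days: 353 − 31 = 322 left.
September 1956 has 30 days: 322 − 30 = 292 left.
August 1956 has 31 days: 292 − 31 = 261 left.
July 1956 has 31 days: 261 − 31 = 230 left.
June 1956 has 30 days: 230 − 30 = 200 left.
May 1956 has 31 days: 200 − 31 = 169 left.
April 1956 has 30 days: 169 − 30 = 139 left.
March 1956 has 31 days: 139 − 31 = 108 left.
February 1956 has 29 days (1956 is a leap year): 108 − 29 = 79 left.
January 1956 has 31 days: 79 − 31 = 48 left.
December 1955 has 31 days: 48 − 31 = 17 left.
November 1955 has 30 days; 30 − 17 = 13 → November 13, 1955.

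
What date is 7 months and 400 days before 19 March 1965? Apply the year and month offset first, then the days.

July 16, 1963

Counting back 7 months and 400 days from March 19, 1965: first the month/year part, then the days.
month 3 − 7 = -4, which is month 8 of year 1964 → August 1964.
Day 19 is valid in August, giving August 19, 1964.
Now subtract 400 days from August 19, 1964.
Going back 19 days from August 19, 1964 reaches the end of the previous month; 400 − 19 = 381 left.
July 1964 has 31 days: 381 − 31 = 350 left.
June 1964 has 30 days: 350 − 30 = 320 left.
May 1964 has 31 days: 320 − 31 = 289 left.
April 1964 has 30 days: 289 − 30 = 259 left.
March 1964 has 31 days: 259 − 31 = 228 left.
February 1964 has 29 days (1964 is a leap year): 228 − 29 = 199 left.
January 1964 has 31 days: 199 − 31 = 168 left.
December 1963 has 31 days: 168 − 31 = 137 left.
November 1963 has 30 days: 137 − 30 = 107 left.
October 1963 has 31 days: 107 − 31 = 76 left.
September 1963 has 30 days: 76 − 30 = 46 left.
August 1963 has 31 days: 46 − 31 = 15 left.
July 1963 has 31 days; 31 − 15 = 16 → July 16, 1963.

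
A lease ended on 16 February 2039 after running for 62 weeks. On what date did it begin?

December 9, 2037

Counting back 62 weeks = 434 days from February 16, 2039.
Going back 16 days from February 16, 2039 reaches the end of the previous month; 434 − 16 = 418 left.
January 2039 has 31 days: 418 − 31 = 387 left.
December 2038 has 31 days: 387 − 31 = 356 left.
November 2038 has 30 days: 356 − 30 = 326 left.
October 2038 has 31 days: 326 − 31 = 295 left.
September 2038 has 30 days: 295 − 30 = 265 left.
August 2038 has 31 days: 265 − 31 = 234 left.
July 2038 has 31 days: 234 − 31 = 203 left.
June 2038 has 30 days: 203 − 30 = 173 left.
May 2038 has 31 days: 173 − 31 = 142 left.
April 2038 has 30 days: 142 − 30 = 112 left.
March 2038 has 31 days: 112 − 31 = 81 left.
February 2038 has 28 days (2038 is not a leap year): 81 − 28 = 53 left.
January 2038 has 31 days: 53 − 31 = 22 left.
December 2037 has 31 days; 31 − 22 = 9 → December 9, 2037.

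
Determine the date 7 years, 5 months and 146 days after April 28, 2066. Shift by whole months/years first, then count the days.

Adding 7 years, 5 months and 146 days from April 28, 2066: first the month/year part, then the days.
+7 years → 2073; month 4 + 5 = 9 → September 2073.
Day 28 is valid in September, giving September 28, 2073.
Now add 146 days from September 28, 2073.
September has 30 days, so 30 − 28 = 2 days remain after September 28, 2073; 146 − 2 = 144 left.
October 2073 has 31 days: 144 − 31 = 113 left.
November 2073 has 30 days: 113 − 30 = 83 left.
December 2073 has 31 days: 83 − 31 = 52 left.
January 2074 has 31 days: 52 − 31 = 21 left.
21 days into February 2074 → February 21, 2074.

February 21, 2074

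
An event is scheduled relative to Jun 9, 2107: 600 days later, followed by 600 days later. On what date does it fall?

Counting forward 600 days from June 9, 2107:
June has 30 days, so 30 − 9 = 21 days remain after June 9, 2107; 600 − 21 = 579 left.
July 2107 has 31 days: 579 − 31 = 548 left.
August 2107 has 31 days: 548 − 31 = 517 left.
September 2107 has 30 days: 517 − 30 = 487 left.
October 2107 has 31 days: 487 − 31 = 456 left.
November 2107 has 30 days: 456 − 30 = 426 left.
December 2107 has 31 days: 426 − 31 = 395 left.
January 2108 has 31 days: 395 − 31 = 364 left.
February 2108 has 29 days (2108 is a leap year): 364 − 29 = 335 left.
March 2108 has 31 days: 335 − 31 = 304 left.
April 2108 has 30 days: 304 − 30 = 274 left.
May 2108 has 31 days: 274 − 31 = 243 left.
June 2108 has 30 days: 243 − 30 = 213 left.
July 2108 has 31 days: 213 − 31 = 182 left.
August 2108 has 31 days: 182 − 31 = 151 left.
September 2108 has 30 days: 151 − 30 = 121 left.
October 2108 has 31 days: 121 − 31 = 90 left.
November 2108 has 30 days: 90 − 30 = 60 left.
December 2108 has 31 days: 60 − 31 = 29 left.
29 days into January 2109 → January 29, 2109.
Advancing 600 days from January 29, 2109:
January has 31 days, so 31 − 29 = 2 days remain after January 29, 2109; 600 − 2 = 598 left.
February 2109 has 28 days (2109 is not a leap year): 598 − 28 = 570 left.
March 2109 has 31 days: 570 − 31 = 539 left.
April 2109 has 30 days: 539 − 30 = 509 left.
May 2109 has 31 days: 509 − 31 = 478 left.
June 2109 has 30 days: 478 − 30 = 448 left.
July 2109 has 31 days: 448 − 31 = 417 left.
August 2109 has 31 days: 417 − 31 = 386 left.
September 2109 has 30 days: 386 − 30 = 356 left.
October 2109 has 31 days: 356 − 31 = 325 left.
November 2109 has 30 days: 325 − 30 = 295 left.
December 2109 has 31 days: 295 − 31 = 264 left.
January 2110 has 31 days: 264 − 31 = 233 left.
February 2110 has 28 days (2110 is not a leap year): 233 − 28 = 205 left.
March 2110 has 31 days: 205 − 31 = 174 left.
April 2110 has 30 days: 174 − 30 = 144 left.
May 2110 has 31 days: 144 − 31 = 113 left.
June 2110 has 30 days: 113 − 30 = 83 left.
July 2110 has 31 days: 83 − 31 = 52 left.
August 2110 has 31 days: 52 − 31 = 21 left.
21 days into September 2110 → September 21, 2110.

September 21, 2110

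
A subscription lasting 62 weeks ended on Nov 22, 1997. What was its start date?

Going back 62 weeks = 434 days from November 22, 1997.
Going back 22 days from November 22, 1997 reaches the end of the previous month; 434 − 22 = 412 left.
October 1997 has 31 days: 412 − 31 = 381 left.
September 1997 has 30 days: 381 − 30 = 351 left.
August 1997 has 31 days: 351 − 31 = 320 left.
July 1997 has 31 days: 320 − 31 = 289 left.
June 1997 has 30 days: 289 − 30 = 259 left.
May 1997 has 31 days: 259 − 31 = 228 left.
April 1997 has 30 days: 228 − 30 = 198 left.
March 1997 has 31 days: 198 − 31 = 167 left.
February 1997 has 28 days (1997 is not a leap year): 167 − 28 = 139 left.
January 1997 has 31 days: 139 − 31 = 108 left.
December 1996 has 31 days: 108 − 31 = 77 left.
November 1996 has 30 days: 77 − 30 = 47 left.
October 1996 has 31 days: 47 − 31 = 16 left.
September 1996 has 30 days; 30 − 16 = 14 → September 14, 1996.

September 14, 1996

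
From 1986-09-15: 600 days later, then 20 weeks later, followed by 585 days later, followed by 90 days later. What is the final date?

Counting forward 600 days from September 15, 1986:
September has 30 days, so 30 − 15 = 15 days remain after September 15, 1986; 600 − 15 = 585 left.
October 1986 has 31 days: 585 − 31 = 554 left.
November 1986 has 30 days: 554 − 30 = 524 left.
December 1986 has 31 days: 524 − 31 = 493 left.
January 1987 has 31 days: 493 − 31 = 462 left.
February 1987 has 28 days (1987 is not a leap year): 462 − 28 = 434 left.
March 1987 has 31 days: 434 − 31 = 403 left.
April 1987 has 30 days: 403 − 30 = 373 left.
May 1987 has 31 days: 373 − 31 = 342 left.
June 1987 has 30 days: 342 − 30 = 312 left.
July 1987 has 31 days: 312 − 31 = 281 left.
August 1987 has 31 days: 281 − 31 = 250 left.
September 1987 has 30 days: 250 − 30 = 220 left.
October 1987 has 31 days: 220 − 31 = 189 left.
November 1987 has 30 days: 189 − 30 = 159 left.
December 1987 has 31 days: 159 − 31 = 128 left.
January 1988 has 31 days: 128 − 31 = 97 left.
February 1988 has 29 days (1988 is a leap year): 97 − 29 = 68 left.
March 1988 has 31 days: 68 − 31 = 37 left.
April 1988 has 30 days: 37 − 30 = 7 left.
7 days into May 1988 → May 7, 1988.
Adding 20 weeks (= 140 days) from May 7, 1988:
May has 31 days, so 31 − 7 = 24 days remain after May 7, 1988; 140 − 24 = 116 left.
June 1988 has 30 days: 116 − 30 = 86 left.
July 1988 has 31 days: 86 − 31 = 55 left.
August 1988 has 31 days: 55 − 31 = 24 left.
24 days into September 1988 → September 24, 1988.
Counting forward 585 days from September 24, 1988:
September has 30 days, so 30 − 24 = 6 days remain after September 24, 1988; 585 − 6 = 579 left.
October 1988 has 31 days: 579 − 31 = 548 left.
November 1988 has 30 days: 548 − 30 = 518 left.
December 1988 has 31 days: 518 − 31 = 487 left.
January 1989 has 31 days: 487 − 31 = 456 left.
February 1989 has 28 days (1989 is not a leap year): 456 − 28 = 428 left.
March 1989 has 31 days: 428 − 31 = 397 left.
April 1989 has 30 days: 397 − 30 = 367 left.
May 1989 has 31 days: 367 − 31 = 336 left.
June 1989 has 30 days: 336 − 30 = 306 left.
July 1989 has 31 days: 306 − 31 = 275 left.
August 1989 has 31 days: 275 − 31 = 244 left.
September 1989 has 30 days: 244 − 30 = 214 left.
October 1989 has 31 days: 214 − 31 = 183 left.
November 1989 has 30 days: 183 − 30 = 153 left.
December 1989 has 31 days: 153 − 31 = 122 left.
January 1990 has 31 days: 122 − 31 = 91 left.
February 1990 has 28 days (1990 is not a leap year): 91 − 28 = 63 left.
March 1990 has 31 days: 63 − 31 = 32 left.
April 1990 has 30 days: 32 − 30 = 2 left.
2 days into May 1990 → May 2, 1990.
Adding 90 days from May 2, 1990:
May has 31 days, so 31 − 2 = 29 days remain after May 2, 1990; 90 − 29 = 61 left.
June 1990 has 30 days: 61 − 30 = 31 left.
31 days into July 1990 → July 31, 1990.

July 31, 1990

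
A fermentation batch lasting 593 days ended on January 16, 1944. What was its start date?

June 2, 1942

Counting back 593 days from January 16, 1944.
Going back 16 days from January 16, 1944 reaches the end of the previous month; 593 − 16 = 577 left.
December 1943 has 31 days: 577 − 31 = 546 left.
November 1943 has 30 days: 546 − 30 = 516 left.
October 1943 has 31 days: 516 − 31 = 485 left.
September 1943 has 30 days: 485 − 30 = 455 left.
August 1943 has 31 days: 455 − 31 = 424 left.
July 1943 has 31 days: 424 − 31 = 393 left.
June 1943 has 30 days: 393 − 30 = 363 left.
May 1943 has 31 days: 363 − 31 = 332 left.
April 1943 has 30 days: 332 − 30 = 302 left.
March 1943 has 31 days: 302 − 31 = 271 left.
February 1943 has 28 days (1943 is not a leap year): 271 − 28 = 243 left.
January 1943 has 31 days: 243 − 31 = 212 left.
December 1942 has 31 days: 212 − 31 = 181 left.
November 1942 has 30 days: 181 − 30 = 151 left.
October 1942 has 31 days: 151 − 31 = 120 left.
September 1942 has 30 days: 120 − 30 = 90 left.
August 1942 has 31 days: 90 − 31 = 59 left.
July 1942 has 31 days: 59 − 31 = 28 left.
June 1942 has 30 days; 30 − 28 = 2 → June 2, 1942.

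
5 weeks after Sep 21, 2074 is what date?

Adding 5 weeks = 35 days from September 21, 2074.
September has 30 days, so 30 − 21 = 9 days remain after September 21, 2074; 35 − 9 = 26 left.
26 days into October 2074 → October 26, 2074.

October 26, 2074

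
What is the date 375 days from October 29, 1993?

Counting forward 375 days from October 29, 1993.
October has 31 days, so 31 − 29 = 2 days remain after October 29, 1993; 375 − 2 = 373 left.
November 1993 has 30 days: 373 − 30 = 343 left.
December 1993 has 31 days: 343 − 31 = 312 left.
January 1994 has 31 days: 312 − 31 = 281 left.
February 1994 has 28 days (1994 is not a leap year): 281 − 28 = 253 left.
March 1994 has 31 days: 253 − 31 = 222 left.
April 1994 has 30 days: 222 − 30 = 192 left.
May 1994 has 31 days: 192 − 31 = 161 left.
June 1994 has 30 days: 161 − 30 = 131 left.
July 1994 has 31 days: 131 − 31 = 100 left.
August 1994 has 31 days: 100 − 31 = 69 left.
September 1994 has 30 days: 69 − 30 = 39 left.
October 1994 has 31 days: 39 − 31 = 8 left.
8 days into November 1994 → November 8, 1994.

November 8, 1994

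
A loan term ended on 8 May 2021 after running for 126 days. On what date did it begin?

January 2, 2021

Going back 126 days from May 8, 2021.
Going back 8 days from May 8, 2021 reaches the end of the previous month; 126 − 8 = 118 left.
April 2021 has 30 days: 118 − 30 = 88 left.
March 2021 has 31 days: 88 − 31 = 57 left.
February 2021 has 28 days (2021 is not a leap year): 57 − 28 = 29 left.
January 2021 has 31 days; 31 − 29 = 2 → January 2, 2021.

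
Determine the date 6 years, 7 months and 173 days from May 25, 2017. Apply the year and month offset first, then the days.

Counting forward 6 years, 7 months and 173 days from May 25, 2017: first the month/year part, then the days.
+6 years → 2023; month 5 + 7 = 12 → December 2023.
Day 25 is valid in December, giving December 25, 2023.
Now add 173 days from December 25, 2023.
December has 31 days, so 31 − 25 = 6 days remain after December 25, 2023; 173 − 6 = 167 left.
January 2024 has 31 days: 167 − 31 = 136 left.
February 2024 has 29 days (2024 is a leap year): 136 − 29 = 107 left.
March 2024 has 31 days: 107 − 31 = 76 left.
April 2024 has 30 days: 76 − 30 = 46 left.
May 2024 has 31 days: 46 − 31 = 15 left.
15 days into June 2024 → June 15, 2024.

June 15, 2024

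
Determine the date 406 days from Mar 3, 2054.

April 13, 2055

Counting forward 406 days from March 3, 2054.
March has 31 days, so 31 − 3 = 28 days remain after March 3, 2054; 406 − 28 = 378 left.
April 2054 has 30 days: 378 − 30 = 348 left.
May 2054 has 31 days: 348 − 31 = 317 left.
June 2054 has 30 days: 317 − 30 = 287 left.
July 2054 has 31 days: 287 − 31 = 256 left.
August 2054 has 31 days: 256 − 31 = 225 left.
September 2054 has 30 days: 225 − 30 = 195 left.
October 2054 has 31 days: 195 − 31 = 164 left.
November 2054 has 30 days: 164 − 30 = 134 left.
December 2054 has 31 days: 134 − 31 = 103 left.
January 2055 has 31 days: 103 − 31 = 72 left.
February 2055 has 28 days (2055 is not a leap year): 72 − 28 = 44 left.
March 2055 has 31 days: 44 − 31 = 13 left.
13 days into April 2055 → April 13, 2055.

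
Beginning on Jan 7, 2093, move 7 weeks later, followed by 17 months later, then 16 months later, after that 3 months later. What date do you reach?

February 25, 2096

Counting forward 7 weeks (= 49 days) from January 7, 2093:
January has 31 days, so 31 − 7 = 24 days remain after January 7, 2093; 49 − 24 = 25 left.
25 days into February 2093 → February 25, 2093.
Adding 17 months from February 25, 2093:
month 2 + 17 = 19, which is month 7 of year 2094 → July 2094.
Day 25 is valid in July, giving July 25, 2094.
Counting forward 16 months from July 25, 2094:
month 7 + 16 = 23, which is month 11 of year 2095 → November 2095.
Day 25 is valid in November, giving November 25, 2095.
Adding 3 months from November 25, 2095:
month 11 + 3 = 14, which is month 2 of year 2096 → February 2096.
Day 25 is valid in February, giving February 25, 2096.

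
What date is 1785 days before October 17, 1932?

November 28, 1927

Counting back 1785 days from October 17, 1932.
Going back 17 days from October 17, 1932 reaches the end of the previous month; 1785 − 17 = 1768 left.
September 1932 has 30 days: 1768 − 30 = 1738 left.
August 1932 has 31 days: 1738 − 31 = 1707 left.
July 1932 has 31 days: 1707 − 31 = 1676 left.
June 1932 has 30 days: 1676 − 30 = 1646 left.
May 1932 has 31 days: 1646 − 31 = 1615 left.
April 1932 has 30 days: 1615 − 30 = 1585 left.
March 1932 has 31 days: 1585 − 31 = 1554 left.
February 1932 has 29 days (1932 is a leap year): 1554 − 29 = 1525 left.
January 1932 has 31 days: 1525 − 31 = 1494 left.
December 1931 has 31 days: 1494 − 31 = 1463 left.
November 1931 has 30 days: 1463 − 30 = 1433 left.
October 1931 has 31 days: 1433 − 31 = 1402 left.
September 1931 has 30 days: 1402 − 30 = 1372 left.
August 1931 has 31 days: 1372 − 31 = 1341 left.
July 1931 has 31 days: 1341 − 31 = 1310 left.
June 1931 has 30 days: 1310 − 30 = 1280 left.
May 1931 has 31 days: 1280 − 31 = 1249 left.
April 1931 has 30 days: 1249 − 30 = 1219 left.
March 1931 has 31 days: 1219 − 31 = 1188 left.
February 1931 has 28 days (1931 is not a leap year): 1188 − 28 = 1160 left.
January 1931 has 31 days: 1160 − 31 = 1129 left.
December 1930 has 31 days: 1129 − 31 = 1098 left.
November 1930 has 30 days: 1098 − 30 = 1068 left.
October 1930 has 31 days: 1068 − 31 = 1037 left.
September 1930 has 30 days: 1037 − 30 = 1007 left.
August 1930 has 31 days: 1007 − 31 = 976 left.
July 1930 has 31 days: 976 − 31 = 945 left.
June 1930 has 30 days: 945 − 30 = 915 left.
May 1930 has 31 days: 915 − 31 = 884 left.
April 1930 has 30 days: 884 − 30 = 854 left.
March 1930 has 31 days: 854 − 31 = 823 left.
February 1930 has 28 days (1930 is not a leap year): 823 − 28 = 795 left.
January 1930 has 31 days: 795 − 31 = 764 left.
December 1929 has 31 days: 764 − 31 = 733 left.
November 1929 has 30 days: 733 − 30 = 703 left.
October 1929 has 31 days: 703 − 31 = 672 left.
September 1929 has 30 days: 672 − 30 = 642 left.
August 1929 has 31 days: 642 − 31 = 611 left.
July 1929 has 31 days: 611 − 31 = 580 left.
June 1929 has 30 days: 580 − 30 = 550 left.
May 1929 has 31 days: 550 − 31 = 519 left.
April 1929 has 30 days: 519 − 30 = 489 left.
March 1929 has 31 days: 489 − 31 = 458 left.
February 1929 has 28 days (1929 is not a leap year): 458 − 28 = 430 left.
January 1929 has 31 days: 430 − 31 = 399 left.
December 1928 has 31 days: 399 − 31 = 368 left.
November 1928 has 30 days: 368 − 30 = 338 left.
October 1928 has 31 days: 338 − 31 = 307 left.
September 1928 has 30 days: 307 − 30 = 277 left.
August 1928 has 31 days: 277 − 31 = 246 left.
July 1928 has 31 days: 246 − 31 = 215 left.
June 1928 has 30 days: 215 − 30 = 185 left.
May 1928 has 31 days: 185 − 31 = 154 left.
April 1928 has 30 days: 154 − 30 = 124 left.
March 1928 has 31 days: 124 − 31 = 93 left.
February 1928 has 29 days (1928 is a leap year): 93 − 29 = 64 left.
January 1928 has 31 days: 64 − 31 = 33 left.
December 1927 has 31 days: 33 − 31 = 2 left.
November 1927 has 30 days; 30 − 2 = 28 → November 28, 1927.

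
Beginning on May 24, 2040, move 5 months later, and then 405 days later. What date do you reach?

December 3, 2041

Advancing 5 months from May 24, 2040:
month 5 + 5 = 10 → October 2040.
Day 24 is valid in October, giving October 24, 2040.
Advancing 405 days from October 24, 2040:
October has 31 days, so 31 − 24 = 7 days remain after October 24, 2040; 405 − 7 = 398 left.
November 2040 has 30 days: 398 − 30 = 368 left.
December 2040 has 31 days: 368 − 31 = 337 left.
January 2041 has 31 days: 337 − 31 = 306 left.
February 2041 has 28 days (2041 is not a leap year): 306 − 28 = 278 left.
March 2041 has 31 days: 278 − 31 = 247 left.
April 2041 has 30 days: 247 − 30 = 217 left.
May 2041 has 31 days: 217 − 31 = 186 left.
June 2041 has 30 days: 186 − 30 = 156 left.
July 2041 has 31 days: 156 − 31 = 125 left.
August 2041 has 31 days: 125 − 31 = 94 left.
September 2041 has 30 days: 94 − 30 = 64 left.
October 2041 has 31 days: 64 − 31 = 33 left.
November 2041 has 30 days: 33 − 30 = 3 left.
3 days into December 2041 → December 3, 2041.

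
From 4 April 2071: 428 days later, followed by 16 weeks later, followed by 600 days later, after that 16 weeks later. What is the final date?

Advancing 428 days from April 4, 2071:
April has 30 days, so 30 − 4 = 26 days remain after April 4, 2071; 428 − 26 = 402 left.
May 2071 has 31 days: 402 − 31 = 371 left.
June 2071 has 30 days: 371 − 30 = 341 left.
July 2071 has 31 days: 341 − 31 = 310 left.
August 2071 has 31 days: 310 − 31 = 279 left.
September 2071 has 30 days: 279 − 30 = 249 left.
October 2071 has 31 days: 249 − 31 = 218 left.
November 2071 has 30 days: 218 − 30 = 188 left.
December 2071 has 31 days: 188 − 31 = 157 left.
January 2072 has 31 days: 157 − 31 = 126 left.
February 2072 has 29 days (2072 is a leap year): 126 − 29 = 97 left.
March 2072 has 31 days: 97 − 31 = 66 left.
April 2072 has 30 days: 66 − 30 = 36 left.
May 2072 has 31 days: 36 − 31 = 5 left.
5 days into June 2072 → June 5, 2072.
Adding 16 weeks (= 112 days) from June 5, 2072:
June has 30 days, so 30 − 5 = 25 days remain after June 5, 2072; 112 − 25 = 87 left.
July 2072 has 31 days: 87 − 31 = 56 left.
August 2072 has 31 days: 56 − 31 = 25 left.
25 days into September 2072 → September 25, 2072.
Counting forward 600 days from September 25, 2072:
September has 30 days, so 30 − 25 = 5 days remain after September 25, 2072; 600 − 5 = 595 left.
October 2072 has 31 days: 595 − 31 = 564 left.
November 2072 has 30 days: 564 − 30 = 534 left.
December 2072 has 31 days: 534 − 31 = 503 left.
January 2073 has 31 days: 503 − 31 = 472 left.
February 2073 has 28 days (2073 is not a leap year): 472 − 28 = 444 left.
March 2073 has 31 days: 444 − 31 = 413 left.
April 2073 has 30 days: 413 − 30 = 383 left.
May 2073 has 31 days: 383 − 31 = 352 left.
June 2073 has 30 days: 352 − 30 = 322 left.
July 2073 has 31 days: 322 − 31 = 291 left.
August 2073 has 31 days: 291 − 31 = 260 left.
September 2073 has 30 days: 260 − 30 = 230 left.
October 2073 has 31 days: 230 − 31 = 199 left.
November 2073 has 30 days: 199 − 30 = 169 left.
December 2073 has 31 days: 169 − 31 = 138 left.
January 2074 has 31 days: 138 − 31 = 107 left.
February 2074 has 28 days (2074 is not a leap year): 107 − 28 = 79 left.
March 2074 has 31 days: 79 − 31 = 48 left.
April 2074 has 30 days: 48 − 30 = 18 left.
18 days into May 2074 → May 18, 2074.
Adding 16 weeks (= 112 days) from May 18, 2074:
May has 31 days, so 31 − 18 = 13 days remain after May 18, 2074; 112 − 13 = 99 left.
June 2074 has 30 days: 99 − 30 = 69 left.
July 2074 has 31 days: 69 − 31 = 38 left.
August 2074 has 31 days: 38 − 31 = 7 left.
7 days into September 2074 → September 7, 2074.

September 7, 2074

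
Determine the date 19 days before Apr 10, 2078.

March 22, 2078

Subtracting 19 days from April 10, 2078.
Going back 10 days from April 10, 2078 reaches the end of the previous month; 19 − 10 = 9 left.
March 2078 has 31 days; 31 − 9 = 22 → March 22, 2078.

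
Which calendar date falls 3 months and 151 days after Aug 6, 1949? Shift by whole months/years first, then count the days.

Advancing 3 months and 151 days from August 6, 1949: first the month/year part, then the days.
month 8 + 3 = 11 → November 1949.
Day 6 is valid in November, giving November 6, 1949.
Now add 151 days from November 6, 1949.
November has 30 days, so 30 − 6 = 24 days remain after November 6, 1949; 151 − 24 = 127 left.
December 1949 has 31 days: 127 − 31 = 96 left.
January 1950 has 31 days: 96 − 31 = 65 left.
February 1950 has 28 days (1950 is not a leap year): 65 − 28 = 37 left.
March 1950 has 31 days: 37 − 31 = 6 left.
6 days into April 1950 → April 6, 1950.

April 6, 1950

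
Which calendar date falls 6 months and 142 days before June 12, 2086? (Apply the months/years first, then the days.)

Subtracting 6 months and 142 days from June 12, 2086: first the month/year part, then the days.
month 6 − 6 = 0, which is month 12 of year 2085 → December 2085.
Day 12 is valid in December, giving December 12, 2085.
Now subtract 142 days from December 12, 2085.
Going back 12 days from December 12, 2085 reaches the end of the previous month; 142 − 12 = 130 left.
November 2085 has 30 days: 130 − 30 = 100 left.
October 2085 has 31 days: 100 − 31 = 69 left.
September 2085 has 30 days: 69 − 30 = 39 left.
August 2085 has 31 days: 39 − 31 = 8 left.
July 2085 has 31 days; 31 − 8 = 23 → July 23, 2085.

July 23, 2085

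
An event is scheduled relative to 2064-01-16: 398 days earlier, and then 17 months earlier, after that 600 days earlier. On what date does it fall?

Going back 398 days from January 16, 2064:
Going back 16 days from January 16, 2064 reaches the end of the previous month; 398 − 16 = 382 left.
December 2063 has 31 days: 382 − 31 = 351 left.
November 2063 has 30 days: 351 − 30 = 321 left.
October 2063 has 31 days: 321 − 31 = 290 left.
September 2063 has 30 days: 290 − 30 = 260 left.
August 2063 has 31 days: 260 − 31 = 229 left.
July 2063 has 31 days: 229 − 31 = 198 left.
June 2063 has 30 days: 198 − 30 = 168 left.
May 2063 has 31 days: 168 − 31 = 137 left.
April 2063 has 30 days: 137 − 30 = 107 left.
March 2063 has 31 days: 107 − 31 = 76 left.
February 2063 has 28 days (2063 is not a leap year): 76 − 28 = 48 left.
January 2063 has 31 days: 48 − 31 = 17 left.
December 2062 has 31 days; 31 − 17 = 14 → December 14, 2062.
Going back 17 months from December 14, 2062:
month 12 − 17 = -5, which is month 7 of year 2061 → July 2061.
Day 14 is valid in July, giving July 14, 2061.
Counting back 600 days from July 14, 2061:
Going back 14 days from July 14, 2061 reaches the end of the previous month; 600 − 14 = 586 left.
June 2061 has 30 days: 586 − 30 = 556 left.
May 2061 has 31 days: 556 − 31 = 525 left.
April 2061 has 30 days: 525 − 30 = 495 left.
March 2061 has 31 days: 495 − 31 = 464 left.
February 2061 has 28 days (2061 is not a leap year): 464 − 28 = 436 left.
January 2061 has 31 days: 436 − 31 = 405 left.
December 2060 has 31 days: 405 − 31 = 374 left.
November 2060 has 30 days: 374 − 30 = 344 left.
October 2060 has 31 days: 344 − 31 = 313 left.
September 2060 has 30 days: 313 − 30 = 283 left.
August 2060 has 31 days: 283 − 31 = 252 left.
July 2060 has 31 days: 252 − 31 = 221 left.
June 2060 has 30 days: 221 − 30 = 191 left.
May 2060 has 31 days: 191 − 31 = 160 left.
April 2060 has 30 days: 160 − 30 = 130 left.
March 2060 has 31 days: 130 − 31 = 99 left.
February 2060 has 29 days (2060 is a leap year): 99 − 29 = 70 left.
January 2060 has 31 days: 70 − 31 = 39 left.
December 2059 has 31 days: 39 − 31 = 8 left.
November 2059 has 30 days; 30 − 8 = 22 → November 22, 2059.

November 22, 2059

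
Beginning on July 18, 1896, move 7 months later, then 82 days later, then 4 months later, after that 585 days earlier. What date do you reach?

February 4, 1896

Advancing 7 months from July 18, 1896:
month 7 + 7 = 14, which is month 2 of year 1897 → February 1897.
Day 18 is valid in February, giving February 18, 1897.
Adding 82 days from February 18, 1897:
February has 28 days, so 28 − 18 = 10 days remain after February 18, 1897; 82 − 10 = 72 left.
March 1897 has 31 days: 72 − 31 = 41 left.
April 1897 has 30 days: 41 − 30 = 11 left.
11 days into May 1897 → May 11, 1897.
Advancing 4 months from May 11, 1897:
month 5 + 4 = 9 → September 1897.
Day 11 is valid in September, giving September 11, 1897.
Subtracting 585 days from September 11, 1897:
Going back 11 days from September 11, 1897 reaches the end of the previous month; 585 − 11 = 574 left.
August 1897 has 31 days: 574 − 31 = 543 left.
July 1897 has 31 days: 543 − 31 = 512 left.
June 1897 has 30 days: 512 − 30 = 482 left.
May 1897 has 31 days: 482 − 31 = 451 left.
April 1897 has 30 days: 451 − 30 = 421 left.
March 1897 has 31 days: 421 − 31 = 390 left.
February 1897 has 28 days (1897 is not a leap year): 390 − 28 = 362 left.
January 1897 has 31 days: 362 − 31 = 331 left.
December 1896 has 31 days: 331 − 31 = 300 left.
November 1896 has 30 days: 300 − 30 = 270 left.
October 1896 has 31 days: 270 − 31 = 239 left.
September 1896 has 30 days: 239 − 30 = 209 left.
August 1896 has 31 days: 209 − 31 = 178 left.
July 1896 has 31 days: 178 − 31 = 147 left.
June 1896 has 30 days: 147 − 30 = 117 left.
May 1896 has 31 days: 117 − 31 = 86 left.
April 1896 has 30 days: 86 − 30 = 56 left.
March 1896 has 31 days: 56 − 31 = 25 left.
February 1896 has 29 days; 29 − 25 = 4 → February 4, 1896.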